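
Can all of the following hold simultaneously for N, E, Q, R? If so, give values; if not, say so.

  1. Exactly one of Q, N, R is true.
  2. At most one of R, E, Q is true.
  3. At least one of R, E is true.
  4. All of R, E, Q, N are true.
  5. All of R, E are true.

No satisfying assignment exists.

Case N = True:
  (1) with N=T forces Q = False.
  Constraint (4) is violated (Q=F) — contradiction.
Case N = False:
  Constraint (4) is violated (N=F) — contradiction.
Both cases fail — unsatisfiable.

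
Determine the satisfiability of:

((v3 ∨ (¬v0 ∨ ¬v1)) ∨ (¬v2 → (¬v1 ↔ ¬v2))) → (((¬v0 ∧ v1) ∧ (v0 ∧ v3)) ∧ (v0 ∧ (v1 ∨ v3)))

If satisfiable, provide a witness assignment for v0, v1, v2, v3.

v0 = True; v1 = True; v2 = False; v3 = False

  ((v3 ∨ (¬v0 ∨ ¬v1)) ∨ (¬v2 → (¬v1 ↔ ¬v2))) → (((¬v0 ∧ v1) ∧ (v0 ∧ v3)) ∧ (v0 ∧ (v1 ∨ v3))) = True
    (v3 ∨ (¬v0 ∨ ¬v1)) ∨ (¬v2 → (¬v1 ↔ ¬v2)) = False
      v3 ∨ (¬v0 ∨ ¬v1) = False
        ¬v0 ∨ ¬v1 = False
          ¬v0 = False
          ¬v1 = False
      ¬v2 → (¬v1 ↔ ¬v2) = False
        ¬v2 = True
        ¬v1 ↔ ¬v2 = False
          ¬v1 = False
          ¬v2 = True
    ((¬v0 ∧ v1) ∧ (v0 ∧ v3)) ∧ (v0 ∧ (v1 ∨ v3)) = False
      (¬v0 ∧ v1) ∧ (v0 ∧ v3) = False
        ¬v0 ∧ v1 = False
          ¬v0 = False
        v0 ∧ v3 = False
      v0 ∧ (v1 ∨ v3) = True
        v1 ∨ v3 = True
The formula evaluates to True.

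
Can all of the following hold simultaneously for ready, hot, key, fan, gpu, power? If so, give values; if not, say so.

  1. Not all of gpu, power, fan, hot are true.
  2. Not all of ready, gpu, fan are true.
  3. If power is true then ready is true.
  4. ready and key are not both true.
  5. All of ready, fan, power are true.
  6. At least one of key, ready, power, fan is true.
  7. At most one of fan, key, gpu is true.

ready = True; hot = True; key = False; fan = True; gpu = False; power = True

  (1) {gpu, power, fan, hot}: 3/4 true — not all ✓
  (2) {ready, gpu, fan}: 2/3 true — not all ✓
  (3) power=T ⇒ ready: T ✓
  (4) ready=T, key=F — not both ✓
  (5) {ready, fan, power}: all 3 true ✓
  (6) {key, ready, power, fan}: 3 true — at least one ✓
  (7) {fan, key, gpu}: 1 true — at most one ✓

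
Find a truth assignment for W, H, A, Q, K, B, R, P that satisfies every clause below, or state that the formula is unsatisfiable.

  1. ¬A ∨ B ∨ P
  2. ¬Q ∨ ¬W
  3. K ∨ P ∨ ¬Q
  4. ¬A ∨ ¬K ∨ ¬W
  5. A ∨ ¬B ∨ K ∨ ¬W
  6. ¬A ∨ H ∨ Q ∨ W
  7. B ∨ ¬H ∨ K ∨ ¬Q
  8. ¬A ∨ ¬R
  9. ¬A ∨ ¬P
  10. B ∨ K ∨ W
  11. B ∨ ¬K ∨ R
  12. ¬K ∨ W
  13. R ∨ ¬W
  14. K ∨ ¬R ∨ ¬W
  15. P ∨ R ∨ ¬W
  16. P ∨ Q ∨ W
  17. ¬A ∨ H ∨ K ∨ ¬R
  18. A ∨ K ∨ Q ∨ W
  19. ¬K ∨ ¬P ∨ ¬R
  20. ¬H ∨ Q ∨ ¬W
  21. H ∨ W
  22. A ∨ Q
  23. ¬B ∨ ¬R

Try W = True:
  (¬Q ∨ ¬W) forces Q = False.
  (R ∨ ¬W) forces R = True.
  (¬A ∨ ¬R) forces A = False.
  clause (A ∨ Q) is falsified — backtrack.
So W = False.
  then (¬K ∨ W) forces K = False.
  then (H ∨ W) forces H = True.
  then (B ∨ K ∨ W) forces B = True.
  then (¬B ∨ ¬R) forces R = False.
Try A = True:
  (¬A ∨ ¬P) forces P = False.
  (K ∨ P ∨ ¬Q) forces Q = False.
  clause (P ∨ Q ∨ W) is falsified — backtrack.
So A = False.
  then (A ∨ K ∨ Q ∨ W) forces Q = True.
  then (K ∨ P ∨ ¬Q) forces P = True.
All clauses satisfied.

W=F; H=T; A=F; Q=T; K=F; B=T; R=F; P=T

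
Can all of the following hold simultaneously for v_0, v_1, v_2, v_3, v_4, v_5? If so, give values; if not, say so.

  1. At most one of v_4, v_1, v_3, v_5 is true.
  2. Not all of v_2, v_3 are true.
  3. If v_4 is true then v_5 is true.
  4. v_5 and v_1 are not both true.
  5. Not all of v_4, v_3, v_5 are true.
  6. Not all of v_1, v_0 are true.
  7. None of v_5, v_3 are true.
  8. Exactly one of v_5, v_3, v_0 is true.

v_0: True, v_1: False, v_2: False, v_3: False, v_4: False, v_5: False

  (1) {v_4, v_1, v_3, v_5}: 0 true — at most one ✓
  (2) {v_2, v_3}: 0/2 true — not all ✓
  (3) v_4=F ⇒ v_5: vacuous ✓
  (4) v_5=F, v_1=F — not both ✓
  (5) {v_4, v_3, v_5}: 0/3 true — not all ✓
  (6) {v_1, v_0}: 1/2 true — not all ✓
  (7) {v_5, v_3}: 0 true — none ✓
  (8) {v_5, v_3, v_0}: 1 true — exactly one ✓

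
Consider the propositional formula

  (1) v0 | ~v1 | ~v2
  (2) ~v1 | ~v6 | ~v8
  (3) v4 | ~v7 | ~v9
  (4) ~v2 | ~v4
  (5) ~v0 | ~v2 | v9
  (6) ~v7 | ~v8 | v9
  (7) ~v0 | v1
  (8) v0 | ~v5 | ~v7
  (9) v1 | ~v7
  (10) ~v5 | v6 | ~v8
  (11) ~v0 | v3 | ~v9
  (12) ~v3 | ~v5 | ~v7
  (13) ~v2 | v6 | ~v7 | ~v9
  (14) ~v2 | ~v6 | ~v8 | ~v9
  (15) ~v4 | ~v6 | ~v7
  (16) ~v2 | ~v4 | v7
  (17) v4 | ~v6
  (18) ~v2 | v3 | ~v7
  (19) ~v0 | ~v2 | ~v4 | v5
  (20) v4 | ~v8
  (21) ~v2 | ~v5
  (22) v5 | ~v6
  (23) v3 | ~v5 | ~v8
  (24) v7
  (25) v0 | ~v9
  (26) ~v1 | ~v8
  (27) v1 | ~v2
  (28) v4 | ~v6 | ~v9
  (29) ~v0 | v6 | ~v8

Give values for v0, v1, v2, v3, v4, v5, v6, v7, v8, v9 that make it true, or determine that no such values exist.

v0 = True, v1 = True, v2 = False, v3 = True, v4 = True, v5 = False, v6 = False, v7 = True, v8 = False, v9 = False

Unit clause (v7) forces v7 = True.
In (v1 | ~v7) only v1 is left, so v1 = True.
In (~v1 | ~v8) only ~v8 is left, so v8 = False.
Set v0 = True.
Try v2 = True:
  (~v2 | ~v4) forces v4 = False.
  (v4 | ~v7 | ~v9) forces v9 = False.
  clause (~v0 | ~v2 | v9) is falsified — backtrack.
So v2 = False.
Set v3 = True.
  then (~v3 | ~v5 | ~v7) forces v5 = False.
  then (v5 | ~v6) forces v6 = False.
Set v4 = True.
Set v9 = False.
All clauses satisfied.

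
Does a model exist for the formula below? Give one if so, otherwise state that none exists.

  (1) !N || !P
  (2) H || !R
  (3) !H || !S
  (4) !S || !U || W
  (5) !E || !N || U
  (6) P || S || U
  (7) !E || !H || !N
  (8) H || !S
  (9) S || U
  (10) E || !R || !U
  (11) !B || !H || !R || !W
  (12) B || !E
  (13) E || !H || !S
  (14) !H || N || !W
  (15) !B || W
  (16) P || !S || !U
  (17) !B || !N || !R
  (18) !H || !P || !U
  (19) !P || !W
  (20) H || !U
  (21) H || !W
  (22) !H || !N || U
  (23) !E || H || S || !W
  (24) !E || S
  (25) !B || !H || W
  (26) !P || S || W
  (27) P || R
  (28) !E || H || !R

No satisfying assignment exists.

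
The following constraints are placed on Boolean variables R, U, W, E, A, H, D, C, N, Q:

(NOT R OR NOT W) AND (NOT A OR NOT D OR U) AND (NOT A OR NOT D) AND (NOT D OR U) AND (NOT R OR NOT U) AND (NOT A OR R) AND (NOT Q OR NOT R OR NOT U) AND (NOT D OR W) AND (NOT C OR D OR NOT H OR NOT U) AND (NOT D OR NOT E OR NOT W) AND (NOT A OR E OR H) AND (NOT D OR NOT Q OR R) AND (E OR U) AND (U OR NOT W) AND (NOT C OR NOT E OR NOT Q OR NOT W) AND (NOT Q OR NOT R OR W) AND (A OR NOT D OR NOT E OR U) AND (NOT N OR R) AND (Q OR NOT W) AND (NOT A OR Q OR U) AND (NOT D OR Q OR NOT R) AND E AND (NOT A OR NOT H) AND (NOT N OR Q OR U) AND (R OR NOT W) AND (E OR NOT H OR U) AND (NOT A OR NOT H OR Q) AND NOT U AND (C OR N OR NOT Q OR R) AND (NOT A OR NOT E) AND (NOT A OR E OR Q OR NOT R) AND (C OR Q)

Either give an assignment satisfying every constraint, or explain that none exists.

R = True; U = False; W = False; E = True; A = False; H = True; D = False; C = True; N = False; Q = False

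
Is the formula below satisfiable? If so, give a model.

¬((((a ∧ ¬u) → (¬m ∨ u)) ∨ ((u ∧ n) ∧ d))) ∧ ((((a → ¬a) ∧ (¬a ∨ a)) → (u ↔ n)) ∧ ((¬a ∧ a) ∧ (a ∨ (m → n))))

Case a = True: the conjunct ¬a is False.
Case a = False: the conjunct ¬((((a ∧ ¬u) → (¬m ∨ u)) ∨ ((u ∧ n) ∧ d))) becomes ¬((True ∨ ((u ∧ n) ∧ d))) = False.
Both cases fail — unsatisfiable.

UNSATISFIABLE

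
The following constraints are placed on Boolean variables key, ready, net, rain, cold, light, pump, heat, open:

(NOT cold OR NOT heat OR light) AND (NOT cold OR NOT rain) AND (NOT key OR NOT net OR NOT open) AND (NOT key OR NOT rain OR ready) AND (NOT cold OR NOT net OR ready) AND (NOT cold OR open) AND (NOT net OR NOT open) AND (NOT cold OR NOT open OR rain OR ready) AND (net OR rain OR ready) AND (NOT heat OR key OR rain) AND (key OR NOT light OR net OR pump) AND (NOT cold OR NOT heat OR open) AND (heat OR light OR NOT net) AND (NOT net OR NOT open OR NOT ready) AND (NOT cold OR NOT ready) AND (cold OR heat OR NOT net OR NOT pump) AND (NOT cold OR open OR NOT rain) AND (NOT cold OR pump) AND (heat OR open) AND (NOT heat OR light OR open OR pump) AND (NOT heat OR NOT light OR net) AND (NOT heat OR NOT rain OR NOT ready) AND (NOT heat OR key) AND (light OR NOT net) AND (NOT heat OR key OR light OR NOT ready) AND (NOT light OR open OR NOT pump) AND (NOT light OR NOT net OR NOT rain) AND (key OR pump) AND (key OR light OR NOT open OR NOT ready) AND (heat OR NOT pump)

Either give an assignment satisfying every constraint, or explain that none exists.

Try key = False:
  (NOT heat OR key) forces heat = False.
  (heat OR open) forces open = True.
  (NOT net OR NOT open) forces net = False.
  (key OR pump) forces pump = True.
  clause (heat OR NOT pump) is falsified — backtrack.
So key = True.
Set ready = True.
  then (NOT cold OR NOT ready) forces cold = False.
Set net = False.
Set rain = True.
  then (NOT heat OR NOT rain OR NOT ready) forces heat = False.
  then (heat OR NOT pump) forces pump = False.
  then (heat OR open) forces open = True.
Set light = False.
All clauses satisfied.

key: True; ready: True; net: False; rain: True; cold: False; light: False; pump: False; heat: False; open: True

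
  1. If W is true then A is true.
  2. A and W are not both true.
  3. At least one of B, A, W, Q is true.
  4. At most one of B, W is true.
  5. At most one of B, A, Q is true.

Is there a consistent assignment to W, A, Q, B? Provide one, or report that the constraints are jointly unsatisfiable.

W: False, A: False, Q: True, B: False

  (1) W=F ⇒ A: vacuous ✓
  (2) A=F, W=F — not both ✓
  (3) {B, A, W, Q}: 1 true — at least one ✓
  (4) {B, W}: 0 true — at most one ✓
  (5) {B, A, Q}: 1 true — at most one ✓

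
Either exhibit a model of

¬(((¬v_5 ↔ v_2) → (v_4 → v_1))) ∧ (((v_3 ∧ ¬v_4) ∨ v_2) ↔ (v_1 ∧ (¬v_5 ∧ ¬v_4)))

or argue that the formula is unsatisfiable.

v_1=F, v_2=F, v_3=F, v_4=T, v_5=T

  ¬(((¬v_5 ↔ v_2) → (v_4 → v_1))) = True
    (¬v_5 ↔ v_2) → (v_4 → v_1) = False
      ¬v_5 ↔ v_2 = True
        ¬v_5 = False
      v_4 → v_1 = False
  ((v_3 ∧ ¬v_4) ∨ v_2) ↔ (v_1 ∧ (¬v_5 ∧ ¬v_4)) = True
    (v_3 ∧ ¬v_4) ∨ v_2 = False
      v_3 ∧ ¬v_4 = False
        ¬v_4 = False
    v_1 ∧ (¬v_5 ∧ ¬v_4) = False
      ¬v_5 ∧ ¬v_4 = False
        ¬v_5 = False
        ¬v_4 = False
Both conjuncts True, so the formula holds.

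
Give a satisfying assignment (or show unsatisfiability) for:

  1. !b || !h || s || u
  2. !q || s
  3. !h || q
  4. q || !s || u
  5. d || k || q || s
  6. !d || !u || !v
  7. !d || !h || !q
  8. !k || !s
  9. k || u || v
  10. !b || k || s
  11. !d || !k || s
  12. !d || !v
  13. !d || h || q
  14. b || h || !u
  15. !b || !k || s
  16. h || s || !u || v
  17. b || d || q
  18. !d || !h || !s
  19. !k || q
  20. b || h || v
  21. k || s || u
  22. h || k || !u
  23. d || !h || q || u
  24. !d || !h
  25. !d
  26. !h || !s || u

u = True; q = True; v = False; b = True; h = True; k = False; d = False; s = True

Unit clause (!d) forces d = False.
Set u = True.
Try q = False:
  (!h || q) forces h = False.
  (b || h || !u) forces b = True.
  (!k || q) forces k = False.
  clause (h || k || !u) is falsified — backtrack.
So q = True.
  then (!q || s) forces s = True.
  then (!k || !s) forces k = False.
  then (h || k || !u) forces h = True.
Set v = False.
Set b = True.
All clauses satisfied.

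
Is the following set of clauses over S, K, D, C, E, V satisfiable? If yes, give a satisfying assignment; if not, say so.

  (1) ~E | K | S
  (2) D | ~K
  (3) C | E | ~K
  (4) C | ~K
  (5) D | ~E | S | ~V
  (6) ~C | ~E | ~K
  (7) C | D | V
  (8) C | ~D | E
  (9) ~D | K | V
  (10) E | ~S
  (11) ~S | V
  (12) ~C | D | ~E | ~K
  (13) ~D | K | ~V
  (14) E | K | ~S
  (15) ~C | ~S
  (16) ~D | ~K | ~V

S: False; K: True; D: True; C: True; E: False; V: False

Set S = False.
Set K = True.
  then (D | ~K) forces D = True.
  then (C | ~K) forces C = True.
  then (~C | ~E | ~K) forces E = False.
  then (~D | ~K | ~V) forces V = False.
All clauses satisfied.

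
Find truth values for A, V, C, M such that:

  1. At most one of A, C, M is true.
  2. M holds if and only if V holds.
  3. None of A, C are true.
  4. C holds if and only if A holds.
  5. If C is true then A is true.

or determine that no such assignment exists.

A = False, V = True, C = False, M = True

  (1) {A, C, M}: 1 true — at most one ✓
  (2) M=T, V=T — same ✓
  (3) {A, C}: 0 true — none ✓
  (4) C=F, A=F — same ✓
  (5) C=F ⇒ A: vacuous ✓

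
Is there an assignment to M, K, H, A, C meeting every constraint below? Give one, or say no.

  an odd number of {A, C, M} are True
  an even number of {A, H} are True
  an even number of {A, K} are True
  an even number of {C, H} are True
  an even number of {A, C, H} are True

M = True, K = False, H = False, A = False, C = False

{A, C, M}: 1 true → odd ✓
{A, H}: 0 true → even ✓
{A, K}: 0 true → even ✓
{C, H}: 0 true → even ✓
{A, C, H}: 0 true → even ✓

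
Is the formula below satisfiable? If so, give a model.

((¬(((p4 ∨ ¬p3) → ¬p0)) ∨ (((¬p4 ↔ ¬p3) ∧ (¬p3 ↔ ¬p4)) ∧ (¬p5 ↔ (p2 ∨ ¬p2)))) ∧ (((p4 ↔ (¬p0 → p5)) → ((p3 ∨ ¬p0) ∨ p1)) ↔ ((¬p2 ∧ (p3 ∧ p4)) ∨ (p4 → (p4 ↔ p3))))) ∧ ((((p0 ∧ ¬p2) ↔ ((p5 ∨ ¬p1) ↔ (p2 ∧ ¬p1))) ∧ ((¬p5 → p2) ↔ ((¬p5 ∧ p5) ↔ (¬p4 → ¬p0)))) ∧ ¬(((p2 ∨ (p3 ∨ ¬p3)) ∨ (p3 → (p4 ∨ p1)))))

Unsatisfiable — no assignment works.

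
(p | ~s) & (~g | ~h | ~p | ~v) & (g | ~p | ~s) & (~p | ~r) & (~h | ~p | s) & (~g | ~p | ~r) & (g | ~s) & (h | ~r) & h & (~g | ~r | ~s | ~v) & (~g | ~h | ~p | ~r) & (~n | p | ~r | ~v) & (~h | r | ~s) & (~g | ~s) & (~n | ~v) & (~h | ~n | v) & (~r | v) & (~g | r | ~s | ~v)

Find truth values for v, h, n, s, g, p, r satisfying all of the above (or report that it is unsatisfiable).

v=F; h=T; n=F; s=F; g=T; p=F; r=F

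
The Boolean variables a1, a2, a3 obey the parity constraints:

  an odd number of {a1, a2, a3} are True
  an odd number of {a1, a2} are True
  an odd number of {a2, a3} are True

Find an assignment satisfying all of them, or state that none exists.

a1=F, a2=T, a3=F

{a1, a2, a3}: 1 true → odd ✓
{a1, a2}: 1 true → odd ✓
{a2, a3}: 1 true → odd ✓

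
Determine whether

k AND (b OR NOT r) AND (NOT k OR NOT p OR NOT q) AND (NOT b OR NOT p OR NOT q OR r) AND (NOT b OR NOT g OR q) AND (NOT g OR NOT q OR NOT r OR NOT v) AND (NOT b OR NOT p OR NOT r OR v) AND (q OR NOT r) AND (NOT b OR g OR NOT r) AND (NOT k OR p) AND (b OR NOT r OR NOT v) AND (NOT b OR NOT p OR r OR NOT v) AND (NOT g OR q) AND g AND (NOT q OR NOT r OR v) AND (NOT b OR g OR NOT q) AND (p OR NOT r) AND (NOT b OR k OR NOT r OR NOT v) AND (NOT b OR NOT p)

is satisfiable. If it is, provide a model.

The formula is unsatisfiable.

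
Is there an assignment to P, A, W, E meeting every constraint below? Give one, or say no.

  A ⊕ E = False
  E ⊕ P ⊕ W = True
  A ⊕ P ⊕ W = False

UNSATISFIABLE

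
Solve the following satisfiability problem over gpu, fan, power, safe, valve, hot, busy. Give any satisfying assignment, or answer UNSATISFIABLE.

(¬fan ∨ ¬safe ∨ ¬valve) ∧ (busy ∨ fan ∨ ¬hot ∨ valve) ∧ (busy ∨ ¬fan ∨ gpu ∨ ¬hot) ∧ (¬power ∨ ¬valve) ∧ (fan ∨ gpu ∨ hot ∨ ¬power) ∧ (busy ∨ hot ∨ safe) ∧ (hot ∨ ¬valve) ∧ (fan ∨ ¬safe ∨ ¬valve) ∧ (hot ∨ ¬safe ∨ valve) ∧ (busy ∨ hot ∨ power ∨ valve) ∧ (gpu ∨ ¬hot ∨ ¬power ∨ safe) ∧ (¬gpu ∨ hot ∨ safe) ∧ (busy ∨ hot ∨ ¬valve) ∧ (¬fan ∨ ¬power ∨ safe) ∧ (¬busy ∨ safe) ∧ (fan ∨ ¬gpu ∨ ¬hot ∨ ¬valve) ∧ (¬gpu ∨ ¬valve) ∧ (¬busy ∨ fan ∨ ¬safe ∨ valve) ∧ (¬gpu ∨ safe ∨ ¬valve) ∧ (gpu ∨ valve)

Set gpu = True.
  then (¬gpu ∨ ¬valve) forces valve = False.
Set fan = True.
Set power = False.
Set safe = False.
  then (¬gpu ∨ hot ∨ safe) forces hot = True.
  then (¬busy ∨ safe) forces busy = False.
All clauses satisfied.

gpu = True, fan = True, power = False, safe = False, valve = False, hot = True, busy = False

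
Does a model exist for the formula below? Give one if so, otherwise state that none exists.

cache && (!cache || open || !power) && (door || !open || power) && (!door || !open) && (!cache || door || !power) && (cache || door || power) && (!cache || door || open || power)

cache = True, power = False, door = True, open = False

Unit clause (cache) forces cache = True.
Try power = True:
  (!cache || open || !power) forces open = True.
  (!door || !open) forces door = False.
  clause (!cache || door || !power) is falsified — backtrack.
So power = False.
Set door = True.
  then (!door || !open) forces open = False.
Check each clause:
  (cache): cache holds.
  (!cache || open || !power): !power holds.
  (door || !open || power): door holds.
  (!door || !open): !open holds.
  (!cache || door || !power): door holds.
  (cache || door || power): cache holds.
  (!cache || door || open || power): door holds.
All clauses satisfied.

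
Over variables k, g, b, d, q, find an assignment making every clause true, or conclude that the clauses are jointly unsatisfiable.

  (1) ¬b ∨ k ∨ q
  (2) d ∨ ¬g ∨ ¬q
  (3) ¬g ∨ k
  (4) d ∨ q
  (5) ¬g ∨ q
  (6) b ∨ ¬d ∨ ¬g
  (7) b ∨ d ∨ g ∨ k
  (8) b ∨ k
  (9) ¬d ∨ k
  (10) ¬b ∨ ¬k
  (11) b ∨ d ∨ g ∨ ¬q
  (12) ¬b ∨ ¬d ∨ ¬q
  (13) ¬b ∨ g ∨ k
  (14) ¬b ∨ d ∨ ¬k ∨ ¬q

Try k = False:
  (¬g ∨ k) forces g = False.
  (b ∨ k) forces b = True.
  clause (¬b ∨ g ∨ k) is falsified — backtrack.
So k = True.
  then (¬b ∨ ¬k) forces b = False.
Set g = False.
Set d = True.
Set q = False.
All clauses satisfied.

k: True, g: False, b: False, d: True, q: False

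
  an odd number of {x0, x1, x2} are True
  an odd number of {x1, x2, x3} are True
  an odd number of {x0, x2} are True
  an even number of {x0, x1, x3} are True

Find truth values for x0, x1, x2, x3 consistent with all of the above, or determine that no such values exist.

x0=T; x1=F; x2=F; x3=T

{x0, x1, x2}: 1 true → odd ✓
{x1, x2, x3}: 1 true → odd ✓
{x0, x2}: 1 true → odd ✓
{x0, x1, x3}: 2 true → even ✓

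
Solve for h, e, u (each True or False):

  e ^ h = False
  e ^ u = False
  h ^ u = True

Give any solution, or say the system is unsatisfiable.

Adding constraints 1, 2, 3 mod 2: every variable appears an even number of times on the left, so the left side is 0.
But the right sides sum to 1 (mod 2). 0 ≠ 1 — the system is inconsistent.

UNSATISFIABLE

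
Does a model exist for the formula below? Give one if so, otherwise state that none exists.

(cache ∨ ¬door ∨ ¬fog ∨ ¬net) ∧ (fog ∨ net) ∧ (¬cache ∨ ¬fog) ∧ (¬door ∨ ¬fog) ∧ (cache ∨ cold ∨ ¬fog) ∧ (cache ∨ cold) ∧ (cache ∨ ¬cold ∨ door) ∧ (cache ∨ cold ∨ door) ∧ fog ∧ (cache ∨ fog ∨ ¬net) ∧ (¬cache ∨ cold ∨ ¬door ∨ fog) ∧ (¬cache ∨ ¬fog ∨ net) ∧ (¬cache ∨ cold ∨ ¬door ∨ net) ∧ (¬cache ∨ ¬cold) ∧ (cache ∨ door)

No satisfying assignment exists.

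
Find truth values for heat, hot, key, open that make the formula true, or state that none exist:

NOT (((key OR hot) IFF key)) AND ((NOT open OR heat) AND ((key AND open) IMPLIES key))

heat = False, hot = True, key = False, open = False

  NOT (((key OR hot) IFF key)) = True
    (key OR hot) IFF key = False
      key OR hot = True
  (NOT open OR heat) AND ((key AND open) IMPLIES key) = True
    NOT open OR heat = True
      NOT open = True
    (key AND open) IMPLIES key = True
      key AND open = False
Both conjuncts True, so the formula holds.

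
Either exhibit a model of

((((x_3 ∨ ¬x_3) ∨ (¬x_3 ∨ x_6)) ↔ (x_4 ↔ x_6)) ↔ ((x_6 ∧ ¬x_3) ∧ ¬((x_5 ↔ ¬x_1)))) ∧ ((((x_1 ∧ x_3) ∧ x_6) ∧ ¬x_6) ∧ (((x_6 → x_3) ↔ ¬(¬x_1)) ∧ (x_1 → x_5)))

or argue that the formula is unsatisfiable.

The formula is unsatisfiable.

Case x_6 = True: the conjunct ¬x_6 is False.
Case x_6 = False: the conjunct x_6 is False.
Both cases fail — unsatisfiable.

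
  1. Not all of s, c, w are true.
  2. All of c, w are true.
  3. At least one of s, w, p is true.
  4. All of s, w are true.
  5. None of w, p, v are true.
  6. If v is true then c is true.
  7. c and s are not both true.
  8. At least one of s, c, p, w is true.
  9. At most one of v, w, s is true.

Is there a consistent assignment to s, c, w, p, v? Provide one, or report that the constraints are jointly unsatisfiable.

No satisfying assignment exists.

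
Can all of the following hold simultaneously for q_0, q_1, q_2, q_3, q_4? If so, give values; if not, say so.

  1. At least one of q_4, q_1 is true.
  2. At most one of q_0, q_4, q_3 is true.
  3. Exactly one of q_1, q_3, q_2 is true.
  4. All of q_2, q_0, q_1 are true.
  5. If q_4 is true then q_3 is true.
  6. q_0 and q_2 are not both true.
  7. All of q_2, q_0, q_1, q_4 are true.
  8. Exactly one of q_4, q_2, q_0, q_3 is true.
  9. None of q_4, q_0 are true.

Case q_0 = True:
  Constraint (9) is violated (q_0=T) — contradiction.
Case q_0 = False:
  Constraint (4) is violated (q_0=F) — contradiction.
Both cases fail — unsatisfiable.

No satisfying assignment exists.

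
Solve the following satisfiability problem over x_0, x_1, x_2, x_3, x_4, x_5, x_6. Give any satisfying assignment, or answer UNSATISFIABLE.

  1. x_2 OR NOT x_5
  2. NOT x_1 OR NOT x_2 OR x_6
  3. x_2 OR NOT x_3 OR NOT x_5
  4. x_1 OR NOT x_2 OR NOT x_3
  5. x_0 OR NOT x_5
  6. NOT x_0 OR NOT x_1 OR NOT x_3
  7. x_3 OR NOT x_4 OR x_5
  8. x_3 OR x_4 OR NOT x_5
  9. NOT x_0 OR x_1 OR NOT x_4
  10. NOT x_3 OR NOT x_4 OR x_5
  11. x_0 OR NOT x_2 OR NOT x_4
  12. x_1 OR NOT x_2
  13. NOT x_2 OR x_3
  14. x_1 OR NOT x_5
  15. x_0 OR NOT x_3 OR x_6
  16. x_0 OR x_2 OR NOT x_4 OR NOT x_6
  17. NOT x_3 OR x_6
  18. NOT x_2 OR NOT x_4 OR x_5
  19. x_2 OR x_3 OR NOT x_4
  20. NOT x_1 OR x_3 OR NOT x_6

x_0: True, x_1: False, x_2: False, x_3: False, x_4: False, x_5: False, x_6: True

Set x_0 = True.
Set x_1 = False.
  then (NOT x_0 OR x_1 OR NOT x_4) forces x_4 = False.
  then (x_1 OR NOT x_2) forces x_2 = False.
  then (x_1 OR NOT x_5) forces x_5 = False.
Set x_3 = False.
Set x_6 = True.
All clauses satisfied.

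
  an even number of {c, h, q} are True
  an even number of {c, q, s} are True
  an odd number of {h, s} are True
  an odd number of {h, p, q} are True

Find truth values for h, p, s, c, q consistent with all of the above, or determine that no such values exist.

Adding constraints 1, 2, 3 mod 2: every variable appears an even number of times on the left, so the left side is 0.
But the right sides sum to 1 (mod 2). 0 ≠ 1 — the system is inconsistent.

UNSATISFIABLE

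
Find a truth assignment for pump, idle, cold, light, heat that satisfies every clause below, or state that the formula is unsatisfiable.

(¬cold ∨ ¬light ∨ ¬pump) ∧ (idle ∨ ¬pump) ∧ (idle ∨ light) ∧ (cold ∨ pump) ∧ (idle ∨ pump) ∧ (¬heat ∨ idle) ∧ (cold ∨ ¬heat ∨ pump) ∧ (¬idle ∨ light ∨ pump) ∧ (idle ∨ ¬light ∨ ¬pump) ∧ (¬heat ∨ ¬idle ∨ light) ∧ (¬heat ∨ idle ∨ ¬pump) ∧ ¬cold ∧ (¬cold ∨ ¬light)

pump = True, idle = True, cold = False, light = True, heat = True

Unit clause (¬cold) forces cold = False.
In (cold ∨ pump) only pump is left, so pump = True.
In (idle ∨ ¬pump) only idle is left, so idle = True.
Set light = True.
Set heat = True.
All clauses satisfied.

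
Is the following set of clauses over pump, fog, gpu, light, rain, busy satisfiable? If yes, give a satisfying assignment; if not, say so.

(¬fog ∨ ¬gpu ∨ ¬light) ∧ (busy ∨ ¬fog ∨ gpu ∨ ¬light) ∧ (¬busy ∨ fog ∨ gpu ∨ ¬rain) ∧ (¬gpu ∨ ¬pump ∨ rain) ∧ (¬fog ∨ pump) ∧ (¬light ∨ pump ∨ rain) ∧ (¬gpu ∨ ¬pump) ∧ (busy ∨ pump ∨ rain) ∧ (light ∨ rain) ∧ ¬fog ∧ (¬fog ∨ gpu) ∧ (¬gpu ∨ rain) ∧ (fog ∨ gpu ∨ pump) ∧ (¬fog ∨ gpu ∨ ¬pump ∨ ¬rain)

pump = True; fog = False; gpu = False; light = True; rain = False; busy = True

Unit clause (¬fog) forces fog = False.
Set pump = True.
  then (¬gpu ∨ ¬pump) forces gpu = False.
Set light = True.
Set rain = False.
Set busy = True.
All clauses satisfied.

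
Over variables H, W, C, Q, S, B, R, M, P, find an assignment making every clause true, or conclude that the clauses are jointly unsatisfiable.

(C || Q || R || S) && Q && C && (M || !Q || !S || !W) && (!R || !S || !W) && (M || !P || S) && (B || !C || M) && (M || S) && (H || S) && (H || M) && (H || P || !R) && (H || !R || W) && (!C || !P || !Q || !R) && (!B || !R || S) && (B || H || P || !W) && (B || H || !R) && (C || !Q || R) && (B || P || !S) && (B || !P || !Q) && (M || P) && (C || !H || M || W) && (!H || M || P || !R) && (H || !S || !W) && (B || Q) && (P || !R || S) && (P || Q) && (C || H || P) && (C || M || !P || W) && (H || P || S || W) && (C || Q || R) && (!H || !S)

H = True; W = True; C = True; Q = True; S = False; B = True; R = False; M = True; P = False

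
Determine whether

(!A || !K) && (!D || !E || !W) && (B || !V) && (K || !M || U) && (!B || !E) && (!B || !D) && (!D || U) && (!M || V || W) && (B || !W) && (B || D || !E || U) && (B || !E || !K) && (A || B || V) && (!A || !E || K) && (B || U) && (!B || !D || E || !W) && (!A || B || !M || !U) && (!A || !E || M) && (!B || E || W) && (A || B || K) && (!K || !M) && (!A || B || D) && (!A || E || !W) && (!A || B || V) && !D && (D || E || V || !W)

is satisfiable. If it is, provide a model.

Unit clause (!D) forces D = False.
Set V = True.
  then (B || !V) forces B = True.
  then (!B || !E) forces E = False.
  then (!B || E || W) forces W = True.
  then (!A || E || !W) forces A = False.
Set M = True.
  then (!K || !M) forces K = False.
  then (K || !M || U) forces U = True.
All clauses satisfied.

V: True, M: True, D: False, W: True, A: False, K: False, B: True, U: True, E: False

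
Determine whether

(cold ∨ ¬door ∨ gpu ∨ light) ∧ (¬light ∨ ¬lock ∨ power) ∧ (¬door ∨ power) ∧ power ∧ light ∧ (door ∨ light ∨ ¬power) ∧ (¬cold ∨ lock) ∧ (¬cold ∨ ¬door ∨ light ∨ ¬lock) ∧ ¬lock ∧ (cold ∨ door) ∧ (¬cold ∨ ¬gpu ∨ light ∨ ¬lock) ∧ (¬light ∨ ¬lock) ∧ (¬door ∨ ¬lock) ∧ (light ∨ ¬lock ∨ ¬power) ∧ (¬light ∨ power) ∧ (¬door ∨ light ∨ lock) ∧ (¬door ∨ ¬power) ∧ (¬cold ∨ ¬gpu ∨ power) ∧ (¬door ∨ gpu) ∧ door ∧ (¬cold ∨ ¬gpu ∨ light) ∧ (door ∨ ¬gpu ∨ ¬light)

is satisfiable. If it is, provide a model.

Case door = True:
  (¬door ∨ power) forces power = True.
  Clause (¬door ∨ ¬power) is falsified — contradiction.
Case door = False:
  Clause (door) is falsified — contradiction.
Both cases fail, so the formula is unsatisfiable.

The formula is unsatisfiable.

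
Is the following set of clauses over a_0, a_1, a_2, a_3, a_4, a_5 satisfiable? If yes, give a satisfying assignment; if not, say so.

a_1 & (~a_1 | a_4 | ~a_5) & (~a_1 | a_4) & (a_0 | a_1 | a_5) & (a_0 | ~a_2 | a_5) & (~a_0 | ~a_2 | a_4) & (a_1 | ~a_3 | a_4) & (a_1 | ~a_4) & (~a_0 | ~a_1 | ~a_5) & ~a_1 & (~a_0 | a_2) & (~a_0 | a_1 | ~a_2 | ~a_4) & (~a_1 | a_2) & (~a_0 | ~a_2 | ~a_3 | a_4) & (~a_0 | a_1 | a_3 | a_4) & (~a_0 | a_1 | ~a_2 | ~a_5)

Unsatisfiable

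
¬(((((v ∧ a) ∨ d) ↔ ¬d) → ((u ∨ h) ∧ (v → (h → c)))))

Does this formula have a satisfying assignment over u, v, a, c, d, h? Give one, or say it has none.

u = False, v = True, a = True, c = False, d = False, h = True

  ¬(((((v ∧ a) ∨ d) ↔ ¬d) → ((u ∨ h) ∧ (v → (h → c))))) = True
    (((v ∧ a) ∨ d) ↔ ¬d) → ((u ∨ h) ∧ (v → (h → c))) = False
      ((v ∧ a) ∨ d) ↔ ¬d = True
        (v ∧ a) ∨ d = True
          v ∧ a = True
        ¬d = True
      (u ∨ h) ∧ (v → (h → c)) = False
        u ∨ h = True
        v → (h → c) = False
          h → c = False
The formula evaluates to True.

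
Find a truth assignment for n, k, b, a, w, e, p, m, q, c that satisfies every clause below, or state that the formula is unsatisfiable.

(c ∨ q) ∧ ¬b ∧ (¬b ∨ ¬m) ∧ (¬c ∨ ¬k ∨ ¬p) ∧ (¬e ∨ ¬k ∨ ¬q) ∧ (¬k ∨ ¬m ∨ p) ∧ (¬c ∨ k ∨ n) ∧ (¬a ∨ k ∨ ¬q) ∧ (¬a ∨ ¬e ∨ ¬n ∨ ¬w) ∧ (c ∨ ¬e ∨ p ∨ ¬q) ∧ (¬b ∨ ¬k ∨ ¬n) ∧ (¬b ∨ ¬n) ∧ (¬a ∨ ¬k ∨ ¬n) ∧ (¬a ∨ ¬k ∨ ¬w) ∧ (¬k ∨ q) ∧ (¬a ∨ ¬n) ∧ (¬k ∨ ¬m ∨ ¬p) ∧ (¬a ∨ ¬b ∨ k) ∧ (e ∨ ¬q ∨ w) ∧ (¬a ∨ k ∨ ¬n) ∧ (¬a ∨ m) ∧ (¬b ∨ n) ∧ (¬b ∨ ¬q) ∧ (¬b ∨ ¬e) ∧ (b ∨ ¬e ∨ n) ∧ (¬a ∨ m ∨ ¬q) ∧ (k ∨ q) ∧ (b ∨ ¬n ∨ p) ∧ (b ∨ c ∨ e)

Unit clause (¬b) forces b = False.
Set n = True.
  then (¬a ∨ ¬n) forces a = False.
  then (b ∨ ¬n ∨ p) forces p = True.
Try k = True:
  (¬c ∨ ¬k ∨ ¬p) forces c = False.
  (c ∨ q) forces q = True.
  (¬e ∨ ¬k ∨ ¬q) forces e = False.
  clause (b ∨ c ∨ e) is falsified — backtrack.
So k = False.
  then (k ∨ q) forces q = True.
Set w = True.
Set e = False.
  then (b ∨ c ∨ e) forces c = True.
Set m = True.
All clauses satisfied.

n=T; k=F; b=F; a=F; w=T; e=F; p=T; m=T; q=T; c=T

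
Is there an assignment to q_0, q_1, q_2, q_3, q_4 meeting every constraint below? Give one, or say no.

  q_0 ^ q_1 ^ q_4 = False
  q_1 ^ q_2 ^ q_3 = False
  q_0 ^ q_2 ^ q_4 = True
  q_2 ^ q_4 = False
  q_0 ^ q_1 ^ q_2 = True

UNSATISFIABLE

Adding constraints 1, 4, 5 mod 2: every variable appears an even number of times on the left, so the left side is 0.
But the right sides sum to 1 (mod 2). 0 ≠ 1 — the system is inconsistent.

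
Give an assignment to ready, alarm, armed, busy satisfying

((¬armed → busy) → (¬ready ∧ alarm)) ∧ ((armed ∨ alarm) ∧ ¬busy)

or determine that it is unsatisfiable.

ready = False, alarm = True, armed = False, busy = False

  (¬armed → busy) → (¬ready ∧ alarm) = True
    ¬armed → busy = False
      ¬armed = True
    ¬ready ∧ alarm = True
      ¬ready = True
  (armed ∨ alarm) ∧ ¬busy = True
    armed ∨ alarm = True
    ¬busy = True
Both conjuncts True, so the formula holds.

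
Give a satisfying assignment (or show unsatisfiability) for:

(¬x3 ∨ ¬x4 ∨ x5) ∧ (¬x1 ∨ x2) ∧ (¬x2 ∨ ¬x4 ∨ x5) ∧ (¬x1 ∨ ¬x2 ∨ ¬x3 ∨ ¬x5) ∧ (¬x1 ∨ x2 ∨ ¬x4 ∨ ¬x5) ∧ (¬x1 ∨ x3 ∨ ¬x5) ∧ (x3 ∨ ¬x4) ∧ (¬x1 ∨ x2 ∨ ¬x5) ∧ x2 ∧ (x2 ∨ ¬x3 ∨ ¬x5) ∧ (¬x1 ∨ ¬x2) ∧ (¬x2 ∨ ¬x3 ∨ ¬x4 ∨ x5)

x1 = False, x2 = True, x3 = True, x4 = True, x5 = True

Unit clause (x2) forces x2 = True.
In (¬x1 ∨ ¬x2) only ¬x1 is left, so x1 = False.
Set x3 = True.
Set x4 = True.
  then (¬x3 ∨ ¬x4 ∨ x5) forces x5 = True.
All clauses satisfied.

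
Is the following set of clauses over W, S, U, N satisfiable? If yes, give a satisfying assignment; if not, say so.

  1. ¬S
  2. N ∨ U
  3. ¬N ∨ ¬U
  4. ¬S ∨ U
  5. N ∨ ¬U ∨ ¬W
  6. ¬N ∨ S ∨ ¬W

W = False, S = False, U = False, N = True

Unit clause (¬S) forces S = False.
Try W = True:
  (¬N ∨ S ∨ ¬W) forces N = False.
  (N ∨ U) forces U = True.
  clause (N ∨ ¬U ∨ ¬W) is falsified — backtrack.
So W = False.
Set U = False.
  then (N ∨ U) forces N = True.
Check each clause:
  (¬S): ¬S holds.
  (N ∨ U): N holds.
  (¬N ∨ ¬U): ¬U holds.
  (¬S ∨ U): ¬S holds.
  (N ∨ ¬U ∨ ¬W): N holds.
  (¬N ∨ S ∨ ¬W): ¬W holds.
All clauses satisfied.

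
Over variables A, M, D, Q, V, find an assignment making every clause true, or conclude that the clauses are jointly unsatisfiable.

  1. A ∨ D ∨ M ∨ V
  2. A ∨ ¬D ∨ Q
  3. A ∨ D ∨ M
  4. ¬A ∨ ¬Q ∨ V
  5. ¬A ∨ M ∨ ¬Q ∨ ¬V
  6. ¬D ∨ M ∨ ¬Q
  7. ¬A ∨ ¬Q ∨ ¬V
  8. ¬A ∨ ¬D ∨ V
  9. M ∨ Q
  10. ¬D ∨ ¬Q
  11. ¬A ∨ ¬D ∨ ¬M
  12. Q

Unit clause (Q) forces Q = True.
In (¬D ∨ ¬Q) only ¬D is left, so D = False.
Try A = True:
  (¬A ∨ ¬Q ∨ V) forces V = True.
  clause (¬A ∨ ¬Q ∨ ¬V) is falsified — backtrack.
So A = False.
  then (A ∨ D ∨ M) forces M = True.
Set V = True.
All clauses satisfied.

A = False, M = True, D = False, Q = True, V = True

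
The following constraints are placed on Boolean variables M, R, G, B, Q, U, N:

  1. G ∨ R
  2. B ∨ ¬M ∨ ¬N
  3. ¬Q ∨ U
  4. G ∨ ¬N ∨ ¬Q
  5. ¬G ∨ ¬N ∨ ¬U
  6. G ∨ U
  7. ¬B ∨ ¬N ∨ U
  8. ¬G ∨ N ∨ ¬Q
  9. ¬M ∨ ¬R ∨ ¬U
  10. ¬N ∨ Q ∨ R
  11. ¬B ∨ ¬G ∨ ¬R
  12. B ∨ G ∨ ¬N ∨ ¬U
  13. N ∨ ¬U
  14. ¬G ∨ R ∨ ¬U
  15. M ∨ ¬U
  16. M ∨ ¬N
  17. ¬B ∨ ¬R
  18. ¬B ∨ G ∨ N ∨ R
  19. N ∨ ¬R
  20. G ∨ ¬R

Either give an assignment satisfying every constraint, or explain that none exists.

M=T; R=F; G=T; B=F; Q=F; U=F; N=F

Set M = True.
Set R = False.
  then (G ∨ R) forces G = True.
  then (¬G ∨ R ∨ ¬U) forces U = False.
  then (¬Q ∨ U) forces Q = False.
  then (¬N ∨ Q ∨ R) forces N = False.
Set B = False.
All clauses satisfied.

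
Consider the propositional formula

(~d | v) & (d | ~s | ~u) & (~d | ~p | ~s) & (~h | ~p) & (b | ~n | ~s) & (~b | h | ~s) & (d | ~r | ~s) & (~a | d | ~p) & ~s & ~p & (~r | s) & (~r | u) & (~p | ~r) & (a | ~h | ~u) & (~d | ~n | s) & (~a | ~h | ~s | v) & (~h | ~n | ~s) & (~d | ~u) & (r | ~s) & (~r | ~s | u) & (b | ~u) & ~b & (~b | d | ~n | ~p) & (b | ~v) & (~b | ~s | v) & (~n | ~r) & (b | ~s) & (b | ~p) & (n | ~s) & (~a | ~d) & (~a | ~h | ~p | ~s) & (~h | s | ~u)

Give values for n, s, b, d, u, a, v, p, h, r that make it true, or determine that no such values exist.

Unit clause (~s) forces s = False.
Unit clause (~p) forces p = False.
In (~r | s) only ~r is left, so r = False.
Unit clause (~b) forces b = False.
In (b | ~v) only ~v is left, so v = False.
In (~d | v) only ~d is left, so d = False.
In (b | ~u) only ~u is left, so u = False.
Set n = True.
Set a = False.
Set h = True.
All clauses satisfied.

n: True, s: False, b: False, d: False, u: False, a: False, v: False, p: False, h: True, r: False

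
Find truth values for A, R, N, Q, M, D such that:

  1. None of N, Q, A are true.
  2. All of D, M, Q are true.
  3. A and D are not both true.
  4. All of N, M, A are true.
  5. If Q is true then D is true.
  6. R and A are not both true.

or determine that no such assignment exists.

Case A = True:
  Constraint (1) is violated (A=T) — contradiction.
Case A = False:
  Constraint (4) is violated (A=F) — contradiction.
Both cases fail — unsatisfiable.

No satisfying assignment exists.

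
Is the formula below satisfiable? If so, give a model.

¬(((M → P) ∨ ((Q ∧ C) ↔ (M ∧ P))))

M = True, Q = True, C = True, P = False

  ¬(((M → P) ∨ ((Q ∧ C) ↔ (M ∧ P)))) = True
    (M → P) ∨ ((Q ∧ C) ↔ (M ∧ P)) = False
      M → P = False
      (Q ∧ C) ↔ (M ∧ P) = False
        Q ∧ C = True
        M ∧ P = False
The formula evaluates to True.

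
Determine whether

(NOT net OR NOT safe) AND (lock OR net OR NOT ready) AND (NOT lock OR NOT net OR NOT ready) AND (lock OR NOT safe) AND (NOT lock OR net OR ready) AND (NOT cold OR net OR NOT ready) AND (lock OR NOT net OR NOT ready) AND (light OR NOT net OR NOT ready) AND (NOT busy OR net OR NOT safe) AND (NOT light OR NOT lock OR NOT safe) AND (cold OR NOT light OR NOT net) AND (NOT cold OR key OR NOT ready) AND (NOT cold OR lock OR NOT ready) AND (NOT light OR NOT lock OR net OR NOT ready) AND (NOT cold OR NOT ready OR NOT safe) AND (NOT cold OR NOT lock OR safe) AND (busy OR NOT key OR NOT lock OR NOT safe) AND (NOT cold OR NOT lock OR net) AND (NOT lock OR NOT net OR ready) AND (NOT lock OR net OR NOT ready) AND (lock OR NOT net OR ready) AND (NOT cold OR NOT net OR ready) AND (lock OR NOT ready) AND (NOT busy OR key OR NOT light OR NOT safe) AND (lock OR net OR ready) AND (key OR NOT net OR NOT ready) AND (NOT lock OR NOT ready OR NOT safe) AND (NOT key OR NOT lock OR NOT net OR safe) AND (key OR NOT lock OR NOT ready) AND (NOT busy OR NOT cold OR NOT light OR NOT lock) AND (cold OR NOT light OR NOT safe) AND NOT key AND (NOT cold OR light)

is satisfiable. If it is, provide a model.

Case lock = True:
  (NOT key) forces key = False.
  (key OR NOT lock OR NOT ready) forces ready = False.
  (NOT lock OR net OR ready) forces net = True.
  Clause (NOT lock OR NOT net OR ready) is falsified — contradiction.
Case lock = False:
  (lock OR NOT safe) forces safe = False.
  (lock OR NOT ready) forces ready = False.
  (lock OR NOT net OR ready) forces net = False.
  Clause (lock OR net OR ready) is falsified — contradiction.
Both cases fail, so the formula is unsatisfiable.

UNSATISFIABLE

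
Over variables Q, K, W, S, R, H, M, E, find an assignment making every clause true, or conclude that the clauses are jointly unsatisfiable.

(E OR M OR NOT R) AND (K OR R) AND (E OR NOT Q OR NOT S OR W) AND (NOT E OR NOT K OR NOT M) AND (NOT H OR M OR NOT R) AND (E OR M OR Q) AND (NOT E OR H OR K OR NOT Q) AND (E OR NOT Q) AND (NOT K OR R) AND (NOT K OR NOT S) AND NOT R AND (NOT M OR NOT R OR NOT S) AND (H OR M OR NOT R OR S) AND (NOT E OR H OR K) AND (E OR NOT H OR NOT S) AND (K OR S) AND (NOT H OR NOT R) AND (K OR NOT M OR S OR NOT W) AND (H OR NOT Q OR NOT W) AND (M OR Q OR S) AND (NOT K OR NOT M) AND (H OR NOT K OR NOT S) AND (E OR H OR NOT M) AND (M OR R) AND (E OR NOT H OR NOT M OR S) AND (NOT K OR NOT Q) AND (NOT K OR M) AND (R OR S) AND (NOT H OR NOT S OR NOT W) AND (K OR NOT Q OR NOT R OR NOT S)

Case R = True:
  Clause (NOT R) is falsified — contradiction.
Case R = False:
  (K OR R) forces K = True.
  Clause (NOT K OR R) is falsified — contradiction.
Both cases fail, so the formula is unsatisfiable.

No satisfying assignment exists.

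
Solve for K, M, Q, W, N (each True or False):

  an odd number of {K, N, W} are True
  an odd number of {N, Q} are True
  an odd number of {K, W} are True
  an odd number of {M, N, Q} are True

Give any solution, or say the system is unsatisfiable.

K: False, M: False, Q: True, W: True, N: False

{K, N, W}: 1 true → odd ✓
{N, Q}: 1 true → odd ✓
{K, W}: 1 true → odd ✓
{M, N, Q}: 1 true → odd ✓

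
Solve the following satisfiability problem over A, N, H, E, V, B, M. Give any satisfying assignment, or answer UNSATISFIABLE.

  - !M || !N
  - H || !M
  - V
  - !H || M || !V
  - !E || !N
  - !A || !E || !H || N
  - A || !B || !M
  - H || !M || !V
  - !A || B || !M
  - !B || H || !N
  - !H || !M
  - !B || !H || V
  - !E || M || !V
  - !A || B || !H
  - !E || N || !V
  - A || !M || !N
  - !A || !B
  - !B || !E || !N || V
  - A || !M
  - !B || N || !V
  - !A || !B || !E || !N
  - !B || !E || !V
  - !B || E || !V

Unit clause (V) forces V = True.
Set A = True.
  then (!A || !B) forces B = False.
  then (!A || B || !M) forces M = False.
  then (!E || M || !V) forces E = False.
  then (!A || B || !H) forces H = False.
Set N = True.
All clauses satisfied.

A=T, N=T, H=F, E=F, V=T, B=F, M=F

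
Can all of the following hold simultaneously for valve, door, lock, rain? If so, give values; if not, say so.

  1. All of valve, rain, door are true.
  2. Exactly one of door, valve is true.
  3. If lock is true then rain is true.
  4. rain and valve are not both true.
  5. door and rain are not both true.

Case valve = True:
  (1) forces rain = True.
  Constraint (4) is violated (rain=T, valve=T) — contradiction.
Case valve = False:
  Constraint (1) is violated (valve=F) — contradiction.
Both cases fail — unsatisfiable.

The formula is unsatisfiable.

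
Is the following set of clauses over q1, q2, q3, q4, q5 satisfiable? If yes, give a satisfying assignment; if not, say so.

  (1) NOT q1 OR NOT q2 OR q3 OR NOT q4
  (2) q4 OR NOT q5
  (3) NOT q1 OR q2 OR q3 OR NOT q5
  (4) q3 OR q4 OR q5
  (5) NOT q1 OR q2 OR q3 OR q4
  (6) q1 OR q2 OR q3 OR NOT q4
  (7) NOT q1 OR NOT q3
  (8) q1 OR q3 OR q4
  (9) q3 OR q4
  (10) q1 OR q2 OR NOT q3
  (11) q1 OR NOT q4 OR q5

q1=F; q2=T; q3=F; q4=T; q5=T

Set q1 = False.
Try q2 = False:
  (q1 OR q2 OR NOT q3) forces q3 = False.
  (q1 OR q2 OR q3 OR NOT q4) forces q4 = False.
  clause (q1 OR q3 OR q4) is falsified — backtrack.
So q2 = True.
Set q3 = False.
  then (q1 OR q3 OR q4) forces q4 = True.
  then (q1 OR NOT q4 OR q5) forces q5 = True.
All clauses satisfied.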